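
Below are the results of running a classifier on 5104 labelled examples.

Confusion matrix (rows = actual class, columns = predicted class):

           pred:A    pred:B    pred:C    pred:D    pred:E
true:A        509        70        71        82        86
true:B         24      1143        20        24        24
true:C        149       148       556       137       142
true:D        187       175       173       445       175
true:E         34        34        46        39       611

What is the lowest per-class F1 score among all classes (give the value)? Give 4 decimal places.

Per-class F1 score (2·TP/(2·TP+FP+FN)):
  A: TP=509, FP=24+149+187+34=394, FN=70+71+82+86=309 → 1018/1721 = 0.59152
  B: TP=1143, FP=70+148+175+34=427, FN=24+20+24+24=92 → 2286/2805 = 0.81497
  C: TP=556, FP=71+20+173+46=310, FN=149+148+137+142=576 → 1112/1998 = 0.55656
  D: TP=445, FP=82+24+137+39=282, FN=187+175+173+175=710 → 890/1882 = 0.47290
  E: TP=611, FP=86+24+142+175=427, FN=34+34+46+39=153 → 1222/1802 = 0.67814
Lowest is class 'D' with F1 score = 0.4729.

0.4729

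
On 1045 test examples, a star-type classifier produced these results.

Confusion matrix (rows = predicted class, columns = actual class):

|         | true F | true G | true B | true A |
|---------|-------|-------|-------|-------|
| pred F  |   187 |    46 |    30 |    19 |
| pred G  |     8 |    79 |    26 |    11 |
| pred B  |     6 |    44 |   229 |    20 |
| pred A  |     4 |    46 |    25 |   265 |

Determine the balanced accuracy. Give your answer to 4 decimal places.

0.7149

Balanced accuracy = mean of per-class recall.
  F: recall = 187/205 = 0.91220
  G: recall = 79/215 = 0.36744
  B: recall = 229/310 = 0.73871
  A: recall = 265/315 = 0.84127
Mean = (0.91220 + 0.36744 + 0.73871 + 0.84127) / 4 = 0.7149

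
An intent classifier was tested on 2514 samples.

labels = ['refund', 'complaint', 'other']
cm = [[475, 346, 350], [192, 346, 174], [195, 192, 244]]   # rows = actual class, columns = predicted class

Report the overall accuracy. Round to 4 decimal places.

Accuracy = trace / total = (475+346+244=1065) / 2514 = 1065/2514 = 0.4236

0.4236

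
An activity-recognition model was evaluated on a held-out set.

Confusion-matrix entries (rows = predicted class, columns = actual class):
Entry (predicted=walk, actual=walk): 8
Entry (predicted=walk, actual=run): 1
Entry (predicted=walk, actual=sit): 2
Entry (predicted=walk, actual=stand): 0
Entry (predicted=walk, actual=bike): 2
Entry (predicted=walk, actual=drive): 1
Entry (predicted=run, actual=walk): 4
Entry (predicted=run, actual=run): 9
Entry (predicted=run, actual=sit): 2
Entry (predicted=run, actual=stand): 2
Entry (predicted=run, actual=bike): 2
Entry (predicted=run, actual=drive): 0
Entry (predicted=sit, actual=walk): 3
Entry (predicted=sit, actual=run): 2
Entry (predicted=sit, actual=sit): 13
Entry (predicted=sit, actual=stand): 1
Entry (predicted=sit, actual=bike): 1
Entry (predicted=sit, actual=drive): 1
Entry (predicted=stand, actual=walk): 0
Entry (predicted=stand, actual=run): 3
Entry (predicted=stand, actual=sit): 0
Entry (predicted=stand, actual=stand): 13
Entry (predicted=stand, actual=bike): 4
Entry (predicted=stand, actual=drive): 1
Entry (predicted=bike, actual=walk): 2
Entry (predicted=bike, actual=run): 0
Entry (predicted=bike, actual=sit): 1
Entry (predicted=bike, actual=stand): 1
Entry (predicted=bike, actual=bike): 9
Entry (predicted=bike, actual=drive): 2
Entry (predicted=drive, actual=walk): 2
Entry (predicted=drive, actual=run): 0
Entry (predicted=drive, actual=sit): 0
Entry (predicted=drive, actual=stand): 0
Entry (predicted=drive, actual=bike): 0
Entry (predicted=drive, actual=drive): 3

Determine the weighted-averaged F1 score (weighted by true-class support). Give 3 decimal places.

0.572

Per-class F1 score (2·TP/(2·TP+FP+FN)):
  walk: TP=8, FP=1+2+0+2+1=6, FN=4+3+0+2+2=11 → 16/33 = 0.4848
  run: TP=9, FP=4+2+2+2+0=10, FN=1+2+3+0+0=6 → 18/34 = 0.5294
  sit: TP=13, FP=3+2+1+1+1=8, FN=2+2+0+1+0=5 → 26/39 = 0.6667
  stand: TP=13, FP=0+3+0+4+1=8, FN=0+2+1+1+0=4 → 26/38 = 0.6842
  bike: TP=9, FP=2+0+1+1+2=6, FN=2+2+1+4+0=9 → 18/33 = 0.5455
  drive: TP=3, FP=2+0+0+0+0=2, FN=1+0+1+1+2=5 → 6/13 = 0.4615
Weighted-F1 score = Σ (supportᵢ/N)·F1 scoreᵢ with N=95: (19/95)·0.4848 + (15/95)·0.5294 + (18/95)·0.6667 + (17/95)·0.6842 + (18/95)·0.5455 + (8/95)·0.4615 = 0.572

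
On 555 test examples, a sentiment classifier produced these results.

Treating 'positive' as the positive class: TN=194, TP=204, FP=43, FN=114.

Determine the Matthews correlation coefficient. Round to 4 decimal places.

MCC = (TP·TN − FP·FN) / √((TP+FP)(TP+FN)(TN+FP)(TN+FN))
Numerator = 204·194 − 43·114 = 34674
Denominator = √(247·318·237·308) = √5733543816 = 75720.1678
MCC = 34674 / 75720.1678 = 0.4579

0.4579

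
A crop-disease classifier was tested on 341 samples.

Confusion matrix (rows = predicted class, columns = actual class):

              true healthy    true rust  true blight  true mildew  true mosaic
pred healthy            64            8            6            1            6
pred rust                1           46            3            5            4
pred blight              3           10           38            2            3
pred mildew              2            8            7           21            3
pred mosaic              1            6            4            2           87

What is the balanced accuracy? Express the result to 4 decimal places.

0.7337

Balanced accuracy = mean of per-class recall.
  healthy: recall = 64/71 = 0.90141
  rust: recall = 46/78 = 0.58974
  blight: recall = 38/58 = 0.65517
  mildew: recall = 21/31 = 0.67742
  mosaic: recall = 87/103 = 0.84466
Mean = (0.90141 + 0.58974 + 0.65517 + 0.67742 + 0.84466) / 5 = 0.7337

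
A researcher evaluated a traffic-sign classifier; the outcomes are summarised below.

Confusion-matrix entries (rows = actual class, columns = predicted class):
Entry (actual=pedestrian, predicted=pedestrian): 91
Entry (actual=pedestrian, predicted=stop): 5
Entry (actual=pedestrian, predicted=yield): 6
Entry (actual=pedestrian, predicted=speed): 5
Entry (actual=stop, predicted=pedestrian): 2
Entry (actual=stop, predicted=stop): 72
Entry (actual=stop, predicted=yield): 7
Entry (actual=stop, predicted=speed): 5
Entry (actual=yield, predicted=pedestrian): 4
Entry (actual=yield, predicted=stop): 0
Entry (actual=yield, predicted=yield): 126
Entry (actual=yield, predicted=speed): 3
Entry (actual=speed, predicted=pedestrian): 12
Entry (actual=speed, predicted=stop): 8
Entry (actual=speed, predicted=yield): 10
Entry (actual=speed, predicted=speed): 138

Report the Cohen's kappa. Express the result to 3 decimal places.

Observed agreement pₒ = trace/N = 427/494 = 0.8644
Expected agreement pₑ = Σ (rowᵢ·colᵢ)/N² = (107·109 + 86·85 + 133·149 + 168·151)/494² = 0.2629
κ = (pₒ − pₑ)/(1 − pₑ) = (0.8644 − 0.2629)/(1 − 0.2629) = 0.816

0.816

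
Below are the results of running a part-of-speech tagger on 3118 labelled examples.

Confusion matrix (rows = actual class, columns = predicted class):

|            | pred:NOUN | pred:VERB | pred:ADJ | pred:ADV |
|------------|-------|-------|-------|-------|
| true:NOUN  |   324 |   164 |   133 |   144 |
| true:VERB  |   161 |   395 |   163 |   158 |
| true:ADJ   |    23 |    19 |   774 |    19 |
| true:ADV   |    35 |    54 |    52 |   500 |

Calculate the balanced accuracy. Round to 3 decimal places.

Balanced accuracy = mean of per-class recall.
  NOUN: recall = 324/765 = 0.4235
  VERB: recall = 395/877 = 0.4504
  ADJ: recall = 774/835 = 0.9269
  ADV: recall = 500/641 = 0.7800
Mean = (0.4235 + 0.4504 + 0.9269 + 0.7800) / 4 = 0.645

0.645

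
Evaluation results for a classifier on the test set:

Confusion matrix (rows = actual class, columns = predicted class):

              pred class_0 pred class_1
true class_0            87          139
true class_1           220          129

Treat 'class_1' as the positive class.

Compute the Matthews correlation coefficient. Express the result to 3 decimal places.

-0.240

MCC = (TP·TN − FP·FN) / √((TP+FP)(TP+FN)(TN+FP)(TN+FN))
Numerator = 129·87 − 139·220 = -19357
Denominator = √(268·349·226·307) = √6489437224 = 80557.0433
MCC = -19357 / 80557.0433 = -0.240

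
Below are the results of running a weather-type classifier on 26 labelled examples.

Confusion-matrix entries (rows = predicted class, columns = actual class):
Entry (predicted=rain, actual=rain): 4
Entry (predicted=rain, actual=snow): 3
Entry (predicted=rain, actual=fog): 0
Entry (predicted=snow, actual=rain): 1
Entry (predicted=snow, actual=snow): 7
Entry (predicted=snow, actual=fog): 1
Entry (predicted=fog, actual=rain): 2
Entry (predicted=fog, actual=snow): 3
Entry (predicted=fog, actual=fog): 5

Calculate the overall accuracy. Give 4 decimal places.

Accuracy = trace / total = (4+7+5=16) / 26 = 16/26 = 0.6154

0.6154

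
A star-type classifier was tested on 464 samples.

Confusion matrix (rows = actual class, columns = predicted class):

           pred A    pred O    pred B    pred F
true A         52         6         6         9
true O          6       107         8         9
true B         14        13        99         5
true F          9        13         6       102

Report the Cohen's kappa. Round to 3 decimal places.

Observed agreement pₒ = trace/N = 360/464 = 0.7759
Expected agreement pₑ = Σ (rowᵢ·colᵢ)/N² = (73·81 + 130·139 + 131·119 + 130·125)/464² = 0.2593
κ = (pₒ − pₑ)/(1 − pₑ) = (0.7759 − 0.2593)/(1 − 0.2593) = 0.697

0.697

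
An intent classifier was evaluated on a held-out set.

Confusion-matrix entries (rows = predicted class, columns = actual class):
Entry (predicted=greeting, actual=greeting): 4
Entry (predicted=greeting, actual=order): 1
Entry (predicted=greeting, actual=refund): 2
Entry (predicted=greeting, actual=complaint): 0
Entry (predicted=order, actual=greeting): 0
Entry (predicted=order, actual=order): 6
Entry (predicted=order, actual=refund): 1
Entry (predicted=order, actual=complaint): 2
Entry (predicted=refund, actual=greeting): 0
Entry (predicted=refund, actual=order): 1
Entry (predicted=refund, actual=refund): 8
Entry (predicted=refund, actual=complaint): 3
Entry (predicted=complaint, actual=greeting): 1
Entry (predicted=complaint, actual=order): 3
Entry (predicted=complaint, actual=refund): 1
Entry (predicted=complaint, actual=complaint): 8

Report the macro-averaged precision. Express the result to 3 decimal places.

0.630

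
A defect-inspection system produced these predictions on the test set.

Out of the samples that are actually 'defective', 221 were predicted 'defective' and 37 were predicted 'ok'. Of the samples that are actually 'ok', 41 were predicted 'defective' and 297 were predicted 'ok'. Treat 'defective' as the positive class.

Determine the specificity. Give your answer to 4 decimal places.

Specificity = TN/(TN+FP) = 297/(297+41) = 0.8787

0.8787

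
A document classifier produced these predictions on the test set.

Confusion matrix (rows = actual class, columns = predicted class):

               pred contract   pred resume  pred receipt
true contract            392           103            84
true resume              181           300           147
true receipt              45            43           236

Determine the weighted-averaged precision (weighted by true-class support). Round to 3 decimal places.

Per-class precision (TP/(TP+FP)):
  contract: TP=392, FP=181+45=226 → 392/618 = 0.6343
  resume: TP=300, FP=103+43=146 → 300/446 = 0.6726
  receipt: TP=236, FP=84+147=231 → 236/467 = 0.5054
Weighted-precision = Σ (supportᵢ/N)·precisionᵢ with N=1531: (579/1531)·0.6343 + (628/1531)·0.6726 + (324/1531)·0.5054 = 0.623

0.623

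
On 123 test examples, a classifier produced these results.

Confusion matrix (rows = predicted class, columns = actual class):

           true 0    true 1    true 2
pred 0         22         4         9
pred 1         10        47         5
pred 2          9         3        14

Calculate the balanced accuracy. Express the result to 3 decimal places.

Balanced accuracy = mean of per-class recall.
  0: recall = 22/41 = 0.5366
  1: recall = 47/54 = 0.8704
  2: recall = 14/28 = 0.5000
Mean = (0.5366 + 0.8704 + 0.5000) / 3 = 0.636

0.636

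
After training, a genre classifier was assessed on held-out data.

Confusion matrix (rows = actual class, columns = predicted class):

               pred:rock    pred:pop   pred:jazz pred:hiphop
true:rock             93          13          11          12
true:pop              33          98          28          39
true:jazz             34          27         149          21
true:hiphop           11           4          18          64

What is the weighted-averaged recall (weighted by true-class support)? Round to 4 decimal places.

0.6168

Per-class recall (TP/(TP+FN)):
  rock: TP=93, FN=13+11+12=36 → 93/129 = 0.72093
  pop: TP=98, FN=33+28+39=100 → 98/198 = 0.49495
  jazz: TP=149, FN=34+27+21=82 → 149/231 = 0.64502
  hiphop: TP=64, FN=11+4+18=33 → 64/97 = 0.65979
Weighted-recall = Σ (supportᵢ/N)·recallᵢ with N=655: (129/655)·0.72093 + (198/655)·0.49495 + (231/655)·0.64502 + (97/655)·0.65979 = 0.6168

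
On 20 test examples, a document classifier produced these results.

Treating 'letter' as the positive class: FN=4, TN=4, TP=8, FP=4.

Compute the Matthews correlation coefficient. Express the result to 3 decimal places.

0.167

MCC = (TP·TN − FP·FN) / √((TP+FP)(TP+FN)(TN+FP)(TN+FN))
Numerator = 8·4 − 4·4 = 16
Denominator = √(12·12·8·8) = √9216 = 96.0000
MCC = 16 / 96.0000 = 0.167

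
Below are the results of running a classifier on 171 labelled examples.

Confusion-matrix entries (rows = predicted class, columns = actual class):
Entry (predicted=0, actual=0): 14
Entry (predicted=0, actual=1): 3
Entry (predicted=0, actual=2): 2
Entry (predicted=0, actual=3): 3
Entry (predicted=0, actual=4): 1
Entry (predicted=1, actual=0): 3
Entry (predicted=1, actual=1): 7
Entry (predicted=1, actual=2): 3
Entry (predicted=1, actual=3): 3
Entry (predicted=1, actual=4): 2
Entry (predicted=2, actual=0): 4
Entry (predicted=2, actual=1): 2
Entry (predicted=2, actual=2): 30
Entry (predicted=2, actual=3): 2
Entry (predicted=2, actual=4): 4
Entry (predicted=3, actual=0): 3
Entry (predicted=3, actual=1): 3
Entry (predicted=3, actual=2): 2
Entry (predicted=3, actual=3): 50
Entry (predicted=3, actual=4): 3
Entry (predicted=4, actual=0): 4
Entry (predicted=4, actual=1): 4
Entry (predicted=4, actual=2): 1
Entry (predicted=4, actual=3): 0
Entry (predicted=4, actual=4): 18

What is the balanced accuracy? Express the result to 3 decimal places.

Balanced accuracy = mean of per-class recall.
  0: recall = 14/28 = 0.5000
  1: recall = 7/19 = 0.3684
  2: recall = 30/38 = 0.7895
  3: recall = 50/58 = 0.8621
  4: recall = 18/28 = 0.6429
Mean = (0.5000 + 0.3684 + 0.7895 + 0.8621 + 0.6429) / 5 = 0.633

0.633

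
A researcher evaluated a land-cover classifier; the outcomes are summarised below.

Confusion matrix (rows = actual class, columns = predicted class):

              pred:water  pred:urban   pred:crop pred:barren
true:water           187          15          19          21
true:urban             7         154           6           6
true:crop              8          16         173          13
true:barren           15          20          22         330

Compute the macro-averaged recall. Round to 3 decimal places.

0.835

Per-class recall (TP/(TP+FN)):
  water: TP=187, FN=15+19+21=55 → 187/242 = 0.7727
  urban: TP=154, FN=7+6+6=19 → 154/173 = 0.8902
  crop: TP=173, FN=8+16+13=37 → 173/210 = 0.8238
  barren: TP=330, FN=15+20+22=57 → 330/387 = 0.8527
Macro-recall = mean = (0.7727 + 0.8902 + 0.8238 + 0.8527) / 4 = 0.835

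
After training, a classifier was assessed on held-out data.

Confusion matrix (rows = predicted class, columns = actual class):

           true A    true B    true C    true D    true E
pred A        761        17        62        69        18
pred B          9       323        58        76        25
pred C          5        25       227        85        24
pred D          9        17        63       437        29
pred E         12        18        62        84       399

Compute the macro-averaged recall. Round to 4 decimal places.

Per-class recall (TP/(TP+FN)):
  A: TP=761, FN=9+5+9+12=35 → 761/796 = 0.95603
  B: TP=323, FN=17+25+17+18=77 → 323/400 = 0.80750
  C: TP=227, FN=62+58+63+62=245 → 227/472 = 0.48093
  D: TP=437, FN=69+76+85+84=314 → 437/751 = 0.58189
  E: TP=399, FN=18+25+24+29=96 → 399/495 = 0.80606
Macro-recall = mean = (0.95603 + 0.80750 + 0.48093 + 0.58189 + 0.80606) / 5 = 0.7265

0.7265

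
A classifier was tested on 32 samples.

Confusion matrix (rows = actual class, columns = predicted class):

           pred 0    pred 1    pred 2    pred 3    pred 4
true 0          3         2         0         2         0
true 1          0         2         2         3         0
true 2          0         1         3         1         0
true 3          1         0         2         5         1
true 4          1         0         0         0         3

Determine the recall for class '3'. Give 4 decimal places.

0.5556

Treat '3' as positive and all other classes as negative.
recall = TP/(TP+FN).
3: TP=5, FN=1+0+2+1=4 → 5/9 = 0.55556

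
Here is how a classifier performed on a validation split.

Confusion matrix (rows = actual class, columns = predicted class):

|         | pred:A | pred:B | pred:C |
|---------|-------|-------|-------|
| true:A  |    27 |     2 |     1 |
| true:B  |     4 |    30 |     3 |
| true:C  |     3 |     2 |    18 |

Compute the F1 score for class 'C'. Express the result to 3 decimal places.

One-vs-rest for 'C': TP = diagonal; FP = other classes predicted 'C'; FN = 'C' predicted as other.
F1 score = 2·TP/(2·TP+FP+FN).
C: TP=18, FP=1+3=4, FN=3+2=5 → 36/45 = 0.8000

0.800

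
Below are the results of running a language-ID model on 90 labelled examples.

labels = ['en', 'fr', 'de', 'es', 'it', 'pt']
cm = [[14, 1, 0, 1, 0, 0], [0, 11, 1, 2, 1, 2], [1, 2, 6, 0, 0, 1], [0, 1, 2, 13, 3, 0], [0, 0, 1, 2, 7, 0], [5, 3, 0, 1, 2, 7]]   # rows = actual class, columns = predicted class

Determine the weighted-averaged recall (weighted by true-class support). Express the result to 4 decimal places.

Per-class recall (TP/(TP+FN)):
  en: TP=14, FN=1+0+1+0+0=2 → 14/16 = 0.87500
  fr: TP=11, FN=0+1+2+1+2=6 → 11/17 = 0.64706
  de: TP=6, FN=1+2+0+0+1=4 → 6/10 = 0.60000
  es: TP=13, FN=0+1+2+3+0=6 → 13/19 = 0.68421
  it: TP=7, FN=0+0+1+2+0=3 → 7/10 = 0.70000
  pt: TP=7, FN=5+3+0+1+2=11 → 7/18 = 0.38889
Weighted-recall = Σ (supportᵢ/N)·recallᵢ with N=90: (16/90)·0.87500 + (17/90)·0.64706 + (10/90)·0.60000 + (19/90)·0.68421 + (10/90)·0.70000 + (18/90)·0.38889 = 0.6444

0.6444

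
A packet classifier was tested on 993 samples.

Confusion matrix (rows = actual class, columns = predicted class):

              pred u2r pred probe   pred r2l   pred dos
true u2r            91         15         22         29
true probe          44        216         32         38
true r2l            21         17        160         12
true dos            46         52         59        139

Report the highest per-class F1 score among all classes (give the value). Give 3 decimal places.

Per-class F1 score (2·TP/(2·TP+FP+FN)):
  u2r: TP=91, FP=44+21+46=111, FN=15+22+29=66 → 182/359 = 0.5070
  probe: TP=216, FP=15+17+52=84, FN=44+32+38=114 → 432/630 = 0.6857
  r2l: TP=160, FP=22+32+59=113, FN=21+17+12=50 → 320/483 = 0.6625
  dos: TP=139, FP=29+38+12=79, FN=46+52+59=157 → 278/514 = 0.5409
Highest is class 'probe' with F1 score = 0.686.

0.686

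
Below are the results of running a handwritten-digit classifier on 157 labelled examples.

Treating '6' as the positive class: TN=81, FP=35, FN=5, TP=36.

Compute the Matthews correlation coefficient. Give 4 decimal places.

0.5086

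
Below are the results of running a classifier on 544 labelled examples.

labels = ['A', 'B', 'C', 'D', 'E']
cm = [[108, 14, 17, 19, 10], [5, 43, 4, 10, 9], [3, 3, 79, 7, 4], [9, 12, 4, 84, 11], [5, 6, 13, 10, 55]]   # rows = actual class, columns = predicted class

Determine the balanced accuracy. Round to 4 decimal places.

Balanced accuracy = mean of per-class recall.
  A: recall = 108/168 = 0.64286
  B: recall = 43/71 = 0.60563
  C: recall = 79/96 = 0.82292
  D: recall = 84/120 = 0.70000
  E: recall = 55/89 = 0.61798
Mean = (0.64286 + 0.60563 + 0.82292 + 0.70000 + 0.61798) / 5 = 0.6779

0.6779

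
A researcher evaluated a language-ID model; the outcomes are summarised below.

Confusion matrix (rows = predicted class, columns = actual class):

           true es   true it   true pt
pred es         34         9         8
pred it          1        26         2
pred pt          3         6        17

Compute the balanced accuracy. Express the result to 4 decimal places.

Balanced accuracy = mean of per-class recall.
  es: recall = 34/38 = 0.89474
  it: recall = 26/41 = 0.63415
  pt: recall = 17/27 = 0.62963
Mean = (0.89474 + 0.63415 + 0.62963) / 3 = 0.7195

0.7195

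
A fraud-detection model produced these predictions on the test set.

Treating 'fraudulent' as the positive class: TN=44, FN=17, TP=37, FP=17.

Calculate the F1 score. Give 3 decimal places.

Precision = TP/(TP+FP) = 37/54 = 0.6852
Recall = TP/(TP+FN) = 37/54 = 0.6852
F1 = 2·TP/(2·TP+FP+FN) = 74/108 = 0.685

0.685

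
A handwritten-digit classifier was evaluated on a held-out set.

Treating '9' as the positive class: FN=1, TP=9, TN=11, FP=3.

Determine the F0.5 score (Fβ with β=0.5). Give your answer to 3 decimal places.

Fβ = (1+β²)·TP / ((1+β²)·TP + β²·FN + FP), with β²=1/4
= 1.25·9 / (1.25·9 + 0.25·1 + 3) = 0.776

0.776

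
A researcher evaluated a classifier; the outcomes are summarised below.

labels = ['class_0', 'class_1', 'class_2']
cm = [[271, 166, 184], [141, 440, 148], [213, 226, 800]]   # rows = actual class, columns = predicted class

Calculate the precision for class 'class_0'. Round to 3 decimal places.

precision = TP/(TP+FP).
class_0: TP=271, FP=141+213=354 → 271/625 = 0.4336

0.434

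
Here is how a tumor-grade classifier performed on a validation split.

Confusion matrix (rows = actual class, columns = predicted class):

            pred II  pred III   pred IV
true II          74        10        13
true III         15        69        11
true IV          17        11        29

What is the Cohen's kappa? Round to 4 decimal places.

0.5224

Observed agreement pₒ = trace/N = 172/249 = 0.69076
Expected agreement pₑ = Σ (rowᵢ·colᵢ)/N² = (97·106 + 95·90 + 57·53)/249² = 0.35246
κ = (pₒ − pₑ)/(1 − pₑ) = (0.69076 − 0.35246)/(1 − 0.35246) = 0.5224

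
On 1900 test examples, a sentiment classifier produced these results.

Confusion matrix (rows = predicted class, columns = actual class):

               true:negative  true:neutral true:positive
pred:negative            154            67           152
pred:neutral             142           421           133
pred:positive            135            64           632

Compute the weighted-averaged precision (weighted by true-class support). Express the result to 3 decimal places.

0.636

Per-class precision (TP/(TP+FP)):
  negative: TP=154, FP=67+152=219 → 154/373 = 0.4129
  neutral: TP=421, FP=142+133=275 → 421/696 = 0.6049
  positive: TP=632, FP=135+64=199 → 632/831 = 0.7605
Weighted-precision = Σ (supportᵢ/N)·precisionᵢ with N=1900: (431/1900)·0.4129 + (552/1900)·0.6049 + (917/1900)·0.7605 = 0.636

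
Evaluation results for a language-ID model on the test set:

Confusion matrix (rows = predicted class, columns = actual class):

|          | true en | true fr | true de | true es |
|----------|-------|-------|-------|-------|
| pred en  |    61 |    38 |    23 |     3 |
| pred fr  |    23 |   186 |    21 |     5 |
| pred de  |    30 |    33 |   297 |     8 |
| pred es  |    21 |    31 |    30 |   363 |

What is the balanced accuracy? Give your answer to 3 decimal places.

Balanced accuracy = mean of per-class recall.
  en: recall = 61/135 = 0.4519
  fr: recall = 186/288 = 0.6458
  de: recall = 297/371 = 0.8005
  es: recall = 363/379 = 0.9578
Mean = (0.4519 + 0.6458 + 0.8005 + 0.9578) / 4 = 0.714

0.714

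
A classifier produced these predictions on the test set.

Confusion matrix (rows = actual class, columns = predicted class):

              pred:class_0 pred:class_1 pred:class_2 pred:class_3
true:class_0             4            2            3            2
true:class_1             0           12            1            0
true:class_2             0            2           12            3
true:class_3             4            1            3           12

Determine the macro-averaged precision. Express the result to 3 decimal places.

0.636

Per-class precision (TP/(TP+FP)):
  class_0: TP=4, FP=0+0+4=4 → 4/8 = 0.5000
  class_1: TP=12, FP=2+2+1=5 → 12/17 = 0.7059
  class_2: TP=12, FP=3+1+3=7 → 12/19 = 0.6316
  class_3: TP=12, FP=2+0+3=5 → 12/17 = 0.7059
Macro-precision = mean = (0.5000 + 0.7059 + 0.6316 + 0.7059) / 4 = 0.636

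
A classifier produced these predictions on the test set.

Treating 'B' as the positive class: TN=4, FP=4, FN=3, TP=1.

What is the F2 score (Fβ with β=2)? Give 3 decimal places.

Fβ = (1+β²)·TP / ((1+β²)·TP + β²·FN + FP), with β²=4
= 5·1 / (5·1 + 4·3 + 4) = 0.238

0.238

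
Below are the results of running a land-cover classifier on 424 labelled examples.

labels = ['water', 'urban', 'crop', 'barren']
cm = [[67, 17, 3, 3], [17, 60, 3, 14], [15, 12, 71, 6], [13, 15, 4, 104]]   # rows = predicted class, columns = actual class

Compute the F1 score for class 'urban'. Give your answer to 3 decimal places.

0.606

Take TP from the diagonal, FP from the rest of the 'urban' prediction marginal, FN from the rest of the 'urban' actual marginal.
F1 score = 2·TP/(2·TP+FP+FN).
urban: TP=60, FP=17+3+14=34, FN=17+12+15=44 → 120/198 = 0.6061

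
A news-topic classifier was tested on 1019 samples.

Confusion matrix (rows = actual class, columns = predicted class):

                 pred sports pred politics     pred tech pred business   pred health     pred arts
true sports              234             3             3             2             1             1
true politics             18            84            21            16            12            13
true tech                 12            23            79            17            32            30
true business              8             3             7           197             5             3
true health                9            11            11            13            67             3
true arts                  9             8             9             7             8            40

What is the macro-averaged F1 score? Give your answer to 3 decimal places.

0.632

Per-class F1 score (2·TP/(2·TP+FP+FN)):
  sports: TP=234, FP=18+12+8+9+9=56, FN=3+3+2+1+1=10 → 468/534 = 0.8764
  politics: TP=84, FP=3+23+3+11+8=48, FN=18+21+16+12+13=80 → 168/296 = 0.5676
  tech: TP=79, FP=3+21+7+11+9=51, FN=12+23+17+32+30=114 → 158/323 = 0.4892
  business: TP=197, FP=2+16+17+13+7=55, FN=8+3+7+5+3=26 → 394/475 = 0.8295
  health: TP=67, FP=1+12+32+5+8=58, FN=9+11+11+13+3=47 → 134/239 = 0.5607
  arts: TP=40, FP=1+13+30+3+3=50, FN=9+8+9+7+8=41 → 80/171 = 0.4678
Macro-F1 score = mean = (0.8764 + 0.5676 + 0.4892 + 0.8295 + 0.5607 + 0.4678) / 6 = 0.632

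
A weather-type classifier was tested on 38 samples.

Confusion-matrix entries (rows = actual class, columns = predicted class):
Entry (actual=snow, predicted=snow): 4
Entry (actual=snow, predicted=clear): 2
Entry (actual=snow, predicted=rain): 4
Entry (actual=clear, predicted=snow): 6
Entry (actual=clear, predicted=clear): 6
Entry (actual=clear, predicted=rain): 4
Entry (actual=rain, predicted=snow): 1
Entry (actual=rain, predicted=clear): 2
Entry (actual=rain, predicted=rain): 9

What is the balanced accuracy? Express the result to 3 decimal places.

0.508

Balanced accuracy = mean of per-class recall.
  snow: recall = 4/10 = 0.4000
  clear: recall = 6/16 = 0.3750
  rain: recall = 9/12 = 0.7500
Mean = (0.4000 + 0.3750 + 0.7500) / 3 = 0.508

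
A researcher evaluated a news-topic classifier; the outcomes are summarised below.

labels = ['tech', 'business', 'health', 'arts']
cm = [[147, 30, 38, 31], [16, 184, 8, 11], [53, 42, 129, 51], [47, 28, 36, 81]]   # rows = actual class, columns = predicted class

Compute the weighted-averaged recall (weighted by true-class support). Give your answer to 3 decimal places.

Per-class recall (TP/(TP+FN)):
  tech: TP=147, FN=30+38+31=99 → 147/246 = 0.5976
  business: TP=184, FN=16+8+11=35 → 184/219 = 0.8402
  health: TP=129, FN=53+42+51=146 → 129/275 = 0.4691
  arts: TP=81, FN=47+28+36=111 → 81/192 = 0.4219
Weighted-recall = Σ (supportᵢ/N)·recallᵢ with N=932: (246/932)·0.5976 + (219/932)·0.8402 + (275/932)·0.4691 + (192/932)·0.4219 = 0.580

0.580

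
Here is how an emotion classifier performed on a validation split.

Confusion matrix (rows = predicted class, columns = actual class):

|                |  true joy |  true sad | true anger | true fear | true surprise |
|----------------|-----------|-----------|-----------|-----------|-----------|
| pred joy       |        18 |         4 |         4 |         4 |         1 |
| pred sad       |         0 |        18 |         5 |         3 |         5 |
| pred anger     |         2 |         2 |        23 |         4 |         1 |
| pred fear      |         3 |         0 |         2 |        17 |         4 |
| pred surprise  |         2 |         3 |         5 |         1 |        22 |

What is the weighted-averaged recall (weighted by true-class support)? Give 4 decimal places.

0.6405

Per-class recall (TP/(TP+FN)):
  joy: TP=18, FN=0+2+3+2=7 → 18/25 = 0.72000
  sad: TP=18, FN=4+2+0+3=9 → 18/27 = 0.66667
  anger: TP=23, FN=4+5+2+5=16 → 23/39 = 0.58974
  fear: TP=17, FN=4+3+4+1=12 → 17/29 = 0.58621
  surprise: TP=22, FN=1+5+1+4=11 → 22/33 = 0.66667
Weighted-recall = Σ (supportᵢ/N)·recallᵢ with N=153: (25/153)·0.72000 + (27/153)·0.66667 + (39/153)·0.58974 + (29/153)·0.58621 + (33/153)·0.66667 = 0.6405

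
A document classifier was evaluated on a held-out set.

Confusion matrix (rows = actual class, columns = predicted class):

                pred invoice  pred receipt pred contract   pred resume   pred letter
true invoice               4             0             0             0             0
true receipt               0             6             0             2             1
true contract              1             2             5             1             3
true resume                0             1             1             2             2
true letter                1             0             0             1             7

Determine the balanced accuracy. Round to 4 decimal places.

0.6389

Balanced accuracy = mean of per-class recall.
  invoice: recall = 4/4 = 1.00000
  receipt: recall = 6/9 = 0.66667
  contract: recall = 5/12 = 0.41667
  resume: recall = 2/6 = 0.33333
  letter: recall = 7/9 = 0.77778
Mean = (1.00000 + 0.66667 + 0.41667 + 0.33333 + 0.77778) / 5 = 0.6389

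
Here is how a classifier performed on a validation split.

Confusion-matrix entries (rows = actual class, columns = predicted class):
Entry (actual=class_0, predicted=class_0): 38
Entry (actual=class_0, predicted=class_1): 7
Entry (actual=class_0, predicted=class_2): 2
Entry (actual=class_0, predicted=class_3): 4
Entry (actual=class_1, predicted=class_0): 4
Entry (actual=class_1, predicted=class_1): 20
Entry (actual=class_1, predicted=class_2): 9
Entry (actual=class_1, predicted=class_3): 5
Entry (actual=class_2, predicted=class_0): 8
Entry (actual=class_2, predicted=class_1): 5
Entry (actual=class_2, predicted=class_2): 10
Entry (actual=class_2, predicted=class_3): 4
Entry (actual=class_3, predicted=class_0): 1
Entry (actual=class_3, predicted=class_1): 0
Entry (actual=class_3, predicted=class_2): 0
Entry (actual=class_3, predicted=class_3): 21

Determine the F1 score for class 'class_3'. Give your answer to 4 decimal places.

F1 score = 2·TP/(2·TP+FP+FN).
class_3: TP=21, FP=4+5+4=13, FN=1+0+0=1 → 42/56 = 0.75000

0.7500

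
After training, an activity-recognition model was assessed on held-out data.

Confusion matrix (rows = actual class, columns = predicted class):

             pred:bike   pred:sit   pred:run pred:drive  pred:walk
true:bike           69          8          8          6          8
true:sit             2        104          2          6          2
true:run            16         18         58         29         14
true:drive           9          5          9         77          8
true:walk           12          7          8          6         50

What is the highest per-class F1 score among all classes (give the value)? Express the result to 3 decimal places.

0.806

Per-class F1 score (2·TP/(2·TP+FP+FN)):
  bike: TP=69, FP=2+16+9+12=39, FN=8+8+6+8=30 → 138/207 = 0.6667
  sit: TP=104, FP=8+18+5+7=38, FN=2+2+6+2=12 → 208/258 = 0.8062
  run: TP=58, FP=8+2+9+8=27, FN=16+18+29+14=77 → 116/220 = 0.5273
  drive: TP=77, FP=6+6+29+6=47, FN=9+5+9+8=31 → 154/232 = 0.6638
  walk: TP=50, FP=8+2+14+8=32, FN=12+7+8+6=33 → 100/165 = 0.6061
Highest is class 'sit' with F1 score = 0.806.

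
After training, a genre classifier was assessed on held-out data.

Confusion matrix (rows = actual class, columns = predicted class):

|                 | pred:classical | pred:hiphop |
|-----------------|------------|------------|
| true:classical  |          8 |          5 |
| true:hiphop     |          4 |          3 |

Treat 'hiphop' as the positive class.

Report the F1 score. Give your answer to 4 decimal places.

0.4000

Precision = TP/(TP+FP) = 3/8 = 0.3750
Recall = TP/(TP+FN) = 3/7 = 0.4286
F1 = 2·TP/(2·TP+FP+FN) = 6/15 = 0.4000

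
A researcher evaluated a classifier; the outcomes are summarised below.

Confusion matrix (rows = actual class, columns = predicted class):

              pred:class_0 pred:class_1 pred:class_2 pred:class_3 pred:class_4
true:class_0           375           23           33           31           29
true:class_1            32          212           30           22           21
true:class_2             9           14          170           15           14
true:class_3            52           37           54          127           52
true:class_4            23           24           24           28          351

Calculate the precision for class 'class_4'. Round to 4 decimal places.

One-vs-rest for 'class_4': TP = diagonal; FP = other classes predicted 'class_4'; FN = 'class_4' predicted as other.
precision = TP/(TP+FP).
class_4: TP=351, FP=29+21+14+52=116 → 351/467 = 0.75161

0.7516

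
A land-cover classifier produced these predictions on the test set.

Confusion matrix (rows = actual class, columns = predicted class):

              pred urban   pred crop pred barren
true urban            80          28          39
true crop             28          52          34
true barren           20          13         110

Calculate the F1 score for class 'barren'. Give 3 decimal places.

0.675

F1 score = 2·TP/(2·TP+FP+FN).
barren: TP=110, FP=39+34=73, FN=20+13=33 → 220/326 = 0.6748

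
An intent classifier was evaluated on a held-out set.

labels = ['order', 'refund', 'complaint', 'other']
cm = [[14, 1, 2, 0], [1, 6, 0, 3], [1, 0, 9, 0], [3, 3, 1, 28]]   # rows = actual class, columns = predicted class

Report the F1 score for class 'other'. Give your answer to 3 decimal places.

0.848

Treat 'other' as positive and all other classes as negative.
F1 score = 2·TP/(2·TP+FP+FN).
other: TP=28, FP=0+3+0=3, FN=3+3+1=7 → 56/66 = 0.8485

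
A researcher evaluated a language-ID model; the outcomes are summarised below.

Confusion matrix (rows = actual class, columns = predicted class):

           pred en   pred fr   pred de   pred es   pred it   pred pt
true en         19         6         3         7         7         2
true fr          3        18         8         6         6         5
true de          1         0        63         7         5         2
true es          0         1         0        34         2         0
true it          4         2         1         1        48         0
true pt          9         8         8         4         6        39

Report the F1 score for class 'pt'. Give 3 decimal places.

F1 score = 2·TP/(2·TP+FP+FN).
pt: TP=39, FP=2+5+2+0+0=9, FN=9+8+8+4+6=35 → 78/122 = 0.6393

0.639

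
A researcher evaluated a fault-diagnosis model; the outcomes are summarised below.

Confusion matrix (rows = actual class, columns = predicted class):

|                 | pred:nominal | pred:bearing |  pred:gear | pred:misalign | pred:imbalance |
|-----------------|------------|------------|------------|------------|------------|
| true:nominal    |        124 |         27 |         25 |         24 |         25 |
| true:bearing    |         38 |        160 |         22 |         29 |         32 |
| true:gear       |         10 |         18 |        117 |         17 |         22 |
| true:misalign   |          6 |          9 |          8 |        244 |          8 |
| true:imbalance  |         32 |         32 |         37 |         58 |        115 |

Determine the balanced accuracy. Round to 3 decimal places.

0.613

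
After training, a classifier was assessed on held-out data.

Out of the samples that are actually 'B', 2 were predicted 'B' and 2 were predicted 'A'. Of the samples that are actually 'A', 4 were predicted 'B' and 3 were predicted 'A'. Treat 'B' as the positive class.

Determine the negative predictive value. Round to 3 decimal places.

0.600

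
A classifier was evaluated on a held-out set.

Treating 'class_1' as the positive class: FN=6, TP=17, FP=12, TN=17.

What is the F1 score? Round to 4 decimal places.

0.6538

Precision = TP/(TP+FP) = 17/29 = 0.5862
Recall = TP/(TP+FN) = 17/23 = 0.7391
F1 = 2·TP/(2·TP+FP+FN) = 34/52 = 0.6538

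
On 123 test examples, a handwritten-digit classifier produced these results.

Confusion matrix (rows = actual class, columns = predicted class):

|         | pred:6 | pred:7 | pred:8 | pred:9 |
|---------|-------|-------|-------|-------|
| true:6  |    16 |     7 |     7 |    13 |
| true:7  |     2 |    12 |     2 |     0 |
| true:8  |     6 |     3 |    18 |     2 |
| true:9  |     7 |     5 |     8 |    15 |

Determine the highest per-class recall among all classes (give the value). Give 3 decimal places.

0.750

Per-class recall (TP/(TP+FN)):
  6: TP=16, FN=7+7+13=27 → 16/43 = 0.3721
  7: TP=12, FN=2+2+0=4 → 12/16 = 0.7500
  8: TP=18, FN=6+3+2=11 → 18/29 = 0.6207
  9: TP=15, FN=7+5+8=20 → 15/35 = 0.4286
Highest is class '7' with recall = 0.750.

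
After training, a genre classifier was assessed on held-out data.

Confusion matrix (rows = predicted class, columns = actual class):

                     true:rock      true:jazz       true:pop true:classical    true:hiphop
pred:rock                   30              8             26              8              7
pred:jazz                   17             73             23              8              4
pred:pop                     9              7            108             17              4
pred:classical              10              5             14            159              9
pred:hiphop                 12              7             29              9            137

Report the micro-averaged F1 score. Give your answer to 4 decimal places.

0.6851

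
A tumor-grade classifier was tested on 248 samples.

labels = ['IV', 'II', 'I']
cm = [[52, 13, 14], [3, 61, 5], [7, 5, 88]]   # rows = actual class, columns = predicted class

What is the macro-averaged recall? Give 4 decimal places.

Per-class recall (TP/(TP+FN)):
  IV: TP=52, FN=13+14=27 → 52/79 = 0.65823
  II: TP=61, FN=3+5=8 → 61/69 = 0.88406
  I: TP=88, FN=7+5=12 → 88/100 = 0.88000
Macro-recall = mean = (0.65823 + 0.88406 + 0.88000) / 3 = 0.8074

0.8074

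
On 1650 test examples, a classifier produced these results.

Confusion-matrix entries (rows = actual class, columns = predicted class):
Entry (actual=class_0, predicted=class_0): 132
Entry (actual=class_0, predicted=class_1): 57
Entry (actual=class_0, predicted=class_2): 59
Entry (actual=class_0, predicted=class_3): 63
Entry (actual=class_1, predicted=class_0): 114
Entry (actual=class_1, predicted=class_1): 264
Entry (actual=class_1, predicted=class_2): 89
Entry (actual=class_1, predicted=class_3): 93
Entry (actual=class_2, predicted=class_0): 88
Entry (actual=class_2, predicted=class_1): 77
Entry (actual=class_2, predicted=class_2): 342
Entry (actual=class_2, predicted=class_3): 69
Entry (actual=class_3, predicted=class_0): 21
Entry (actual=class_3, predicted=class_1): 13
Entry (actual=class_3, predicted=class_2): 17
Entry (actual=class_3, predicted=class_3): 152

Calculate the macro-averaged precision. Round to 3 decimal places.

Per-class precision (TP/(TP+FP)):
  class_0: TP=132, FP=114+88+21=223 → 132/355 = 0.3718
  class_1: TP=264, FP=57+77+13=147 → 264/411 = 0.6423
  class_2: TP=342, FP=59+89+17=165 → 342/507 = 0.6746
  class_3: TP=152, FP=63+93+69=225 → 152/377 = 0.4032
Macro-precision = mean = (0.3718 + 0.6423 + 0.6746 + 0.4032) / 4 = 0.523

0.523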